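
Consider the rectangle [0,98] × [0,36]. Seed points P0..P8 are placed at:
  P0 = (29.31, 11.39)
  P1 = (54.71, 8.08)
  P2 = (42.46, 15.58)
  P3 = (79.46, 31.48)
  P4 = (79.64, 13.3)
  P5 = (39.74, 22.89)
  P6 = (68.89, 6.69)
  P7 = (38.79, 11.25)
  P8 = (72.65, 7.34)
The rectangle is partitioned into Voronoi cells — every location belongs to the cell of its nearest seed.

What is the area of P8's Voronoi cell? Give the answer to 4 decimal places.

1. box [0,98]×[0,36]: [(0, 0) (98, 0) (98, 36) (0, 36)]
2. ⊥bis P8·P0 via (50.98,9.365): [(50.1049, 0) (98, 0) (98, 36) (53.469, 36)]  |A|=1663.671
3. ⊥bis P8·P1 via (63.68,7.71): [(63.362, 0) (98, 0) (98, 36) (64.8469, 36)]  |A|=1220.2399
4. ⊥bis P8·P2 via (57.555,11.46): [(63.362, 0) (98, 0) (98, 36) (64.8469, 36)]  |A|=1220.2399
5. ⊥bis P8·P3 via (76.055,19.41): [(64.2994, 22.7263) (63.362, 0) (98, 0) (98, 13.2192)]  |A|=616.345
6. ⊥bis P8·P4 via (76.145,10.32): [(65.9682, 22.2555) (64.2994, 22.7263) (63.362, 0) (84.9443, 0)]  |A|=259.3468
7. ⊥bis P8·P5 via (56.195,15.115): [(65.9682, 22.2555) (64.2994, 22.7263) (63.362, 0) (84.9443, 0)]  |A|=259.3468
8. ⊥bis P8·P6 via (70.77,7.015): [(68.6865, 19.0675) (71.9827, 0) (84.9443, 0)]  |A|=123.573
9. ⊥bis P8·P7 via (55.72,9.295): [(68.6865, 19.0675) (71.9827, 0) (84.9443, 0)]  |A|=123.573
10. canonical 3-gon: [(68.6865, 19.0675) (71.9827, 0) (84.9443, 0)]
11. shoelace: 123.573

Area of P8's cell: 123.5730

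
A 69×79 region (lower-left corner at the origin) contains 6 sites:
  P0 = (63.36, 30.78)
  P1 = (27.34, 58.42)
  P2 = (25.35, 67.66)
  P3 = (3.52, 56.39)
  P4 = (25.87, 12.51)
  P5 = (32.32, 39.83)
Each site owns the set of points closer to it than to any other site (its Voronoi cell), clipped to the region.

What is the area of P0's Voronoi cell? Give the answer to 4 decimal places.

Area of P0's cell: 1248.4801

1. box [0,69]×[0,79]: [(0, 0) (69, 0) (69, 79) (0, 79)]
2. ⊥bis P0·P1 via (45.35,44.6): [(11.1261, 0) (69, 0) (69, 75.4203)]  |A|=2182.4324
3. ⊥bis P0·P2 via (44.355,49.22): [(66.064, 71.5942) (11.1261, 0) (69, 0) (69, 74.6201)]  |A|=2181.2578
4. ⊥bis P0·P3 via (33.44,43.585): [(66.064, 71.5942) (19.403, 10.7862) (14.7867, 0) (69, 0) (69, 74.6201)]  |A|=2161.5157
5. ⊥bis P0·P4 via (44.615,21.645): [(66.064, 71.5942) (38.0588, 35.0983) (55.1633, 0) (69, 0) (69, 74.6201)]  |A|=1408.4445
6. ⊥bis P0·P5 via (47.84,35.305): [(66.064, 71.5942) (53.7366, 55.5292) (44.1409, 22.6178) (55.1633, 0) (69, 0) (69, 74.6201)]  |A|=1248.4801
7. canonical 6-gon: [(66.064, 71.5942) (53.7366, 55.5292) (44.1409, 22.6178) (55.1633, 0) (69, 0) (69, 74.6201)]
8. shoelace: 1248.4801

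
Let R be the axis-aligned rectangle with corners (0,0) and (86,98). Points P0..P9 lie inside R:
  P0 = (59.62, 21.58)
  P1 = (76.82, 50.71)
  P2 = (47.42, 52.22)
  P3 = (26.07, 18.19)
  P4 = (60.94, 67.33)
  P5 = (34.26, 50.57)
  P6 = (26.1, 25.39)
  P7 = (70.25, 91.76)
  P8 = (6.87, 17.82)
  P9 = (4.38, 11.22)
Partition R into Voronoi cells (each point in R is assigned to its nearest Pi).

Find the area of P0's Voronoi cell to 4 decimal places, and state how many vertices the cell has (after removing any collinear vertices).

1. box [0,86]×[0,98]: [(0, 0) (86, 0) (86, 98) (0, 98)]
2. ⊥bis P0·P1 via (68.22,36.145): [(0, 76.4259) (0, 0) (86, 0) (86, 25.6467)]  |A|=4389.1231
3. ⊥bis P0·P2 via (53.52,36.9): [(61.5359, 40.0917) (0, 15.5898) (0, 0) (86, 0) (86, 25.6467)]  |A|=2517.3213
4. ⊥bis P0·P3 via (42.845,19.885): [(61.5359, 40.0917) (41.6051, 32.1558) (44.8542, 0) (86, 0) (86, 25.6467)]  |A|=1471.8506
5. ⊥bis P0·P4 via (60.28,44.455): [(61.5359, 40.0917) (41.6051, 32.1558) (44.8542, 0) (86, 0) (86, 25.6467)]  |A|=1471.8506
6. ⊥bis P0·P5 via (46.94,36.075): [(61.5359, 40.0917) (43.1739, 32.7805) (41.6745, 31.4688) (44.8542, 0) (86, 0) (86, 25.6467)]  |A|=1471.2901
7. ⊥bis P0·P6 via (42.86,23.485): [(61.5359, 40.0917) (43.9518, 33.0902) (42.6595, 21.7209) (44.8542, 0) (86, 0) (86, 25.6467)]  |A|=1459.1145
8. ⊥bis P0·P7 via (64.935,56.67): [(61.5359, 40.0917) (43.9518, 33.0902) (42.6595, 21.7209) (44.8542, 0) (86, 0) (86, 25.6467)]  |A|=1459.1145
9. ⊥bis P0·P8 via (33.245,19.7): [(61.5359, 40.0917) (43.9518, 33.0902) (42.6595, 21.7209) (44.8542, 0) (86, 0) (86, 25.6467)]  |A|=1459.1145
10. ⊥bis P0·P9 via (32,16.4): [(61.5359, 40.0917) (43.9518, 33.0902) (42.6595, 21.7209) (44.8542, 0) (86, 0) (86, 25.6467)]  |A|=1459.1145
11. canonical 6-gon: [(61.5359, 40.0917) (43.9518, 33.0902) (42.6595, 21.7209) (44.8542, 0) (86, 0) (86, 25.6467)]
12. shoelace: 1459.1145

Area of P0's cell: 1459.1145 (6 vertices)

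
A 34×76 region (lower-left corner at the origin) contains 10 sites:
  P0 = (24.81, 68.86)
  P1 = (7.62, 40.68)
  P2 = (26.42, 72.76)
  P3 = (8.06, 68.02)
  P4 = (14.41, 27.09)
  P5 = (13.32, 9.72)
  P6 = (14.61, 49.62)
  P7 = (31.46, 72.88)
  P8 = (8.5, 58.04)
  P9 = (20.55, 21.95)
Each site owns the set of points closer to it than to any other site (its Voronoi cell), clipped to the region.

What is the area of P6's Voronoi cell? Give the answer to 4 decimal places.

Area of P6's cell: 393.6542

1. box [0,34]×[0,76]: [(0, 0) (34, 0) (34, 76) (0, 76)]
2. ⊥bis P6·P0 via (19.71,59.24): [(0, 69.6892) (0, 0) (34, 0) (34, 51.6642)]  |A|=2063.0076
3. ⊥bis P6·P1 via (11.115,45.15): [(0, 69.6892) (0, 53.8406) (34, 27.2567) (34, 51.6642)]  |A|=684.3538
4. ⊥bis P6·P2 via (20.515,61.19): [(0, 69.6892) (0, 53.8406) (34, 27.2567) (34, 51.6642)]  |A|=684.3538
5. ⊥bis P6·P3 via (11.335,58.82): [(16.8195, 60.7724) (0, 54.785) (0, 53.8406) (34, 27.2567) (34, 51.6642)]  |A|=559.0132
6. ⊥bis P6·P4 via (14.51,38.355): [(16.8195, 60.7724) (0, 54.785) (0, 53.8406) (19.8664, 38.3075) (34, 38.182) (34, 51.6642)]  |A|=481.8064
7. ⊥bis P6·P5 via (13.965,29.67): [(16.8195, 60.7724) (0, 54.785) (0, 53.8406) (19.8664, 38.3075) (34, 38.182) (34, 51.6642)]  |A|=481.8064
8. ⊥bis P6·P7 via (23.035,61.25): [(16.8195, 60.7724) (0, 54.785) (0, 53.8406) (19.8664, 38.3075) (34, 38.182) (34, 51.6642)]  |A|=481.8064
9. ⊥bis P6·P8 via (11.555,53.83): [(19.3057, 59.4543) (5.569, 49.4863) (19.8664, 38.3075) (34, 38.182) (34, 51.6642)]  |A|=396.4998
10. ⊥bis P6·P9 via (17.58,35.785): [(19.3057, 59.4543) (5.569, 49.4863) (19.8664, 38.3075) (28.9544, 38.2268) (34, 39.3099) (34, 51.6642)]  |A|=393.6542
11. canonical 6-gon: [(19.3057, 59.4543) (5.569, 49.4863) (19.8664, 38.3075) (28.9544, 38.2268) (34, 39.3099) (34, 51.6642)]
12. shoelace: 393.6542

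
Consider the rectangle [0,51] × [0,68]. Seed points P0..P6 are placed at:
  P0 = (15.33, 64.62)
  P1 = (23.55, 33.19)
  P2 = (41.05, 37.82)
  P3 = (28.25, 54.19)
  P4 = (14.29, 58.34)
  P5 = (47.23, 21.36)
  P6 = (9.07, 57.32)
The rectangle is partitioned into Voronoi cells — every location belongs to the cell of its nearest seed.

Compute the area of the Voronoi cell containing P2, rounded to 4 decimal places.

Area of P2's cell: 422.1047

1. box [0,51]×[0,68]: [(0, 0) (51, 0) (51, 68) (0, 68)]
2. ⊥bis P2·P0 via (28.19,51.22): [(0, 24.166) (0, 0) (51, 0) (51, 68) (45.6746, 68)]  |A|=2466.9501
3. ⊥bis P2·P1 via (32.3,35.505): [(28.1519, 51.1835) (41.6936, 0) (51, 0) (51, 68) (45.6746, 68)]  |A|=1059.7785
4. ⊥bis P2·P3 via (34.65,46.005): [(30.401, 42.6826) (41.6936, 0) (51, 0) (51, 58.7894)]  |A|=804.1116
5. ⊥bis P2·P4 via (27.67,48.08): [(30.401, 42.6826) (41.6936, 0) (51, 0) (51, 58.7894)]  |A|=804.1116
6. ⊥bis P2·P5 via (44.14,29.59): [(30.401, 42.6826) (34.7934, 26.0808) (51, 32.1656) (51, 58.7894)]  |A|=422.1047
7. ⊥bis P2·P6 via (25.06,47.57): [(30.401, 42.6826) (34.7934, 26.0808) (51, 32.1656) (51, 58.7894)]  |A|=422.1047
8. canonical 4-gon: [(30.401, 42.6826) (34.7934, 26.0808) (51, 32.1656) (51, 58.7894)]
9. shoelace: 422.1047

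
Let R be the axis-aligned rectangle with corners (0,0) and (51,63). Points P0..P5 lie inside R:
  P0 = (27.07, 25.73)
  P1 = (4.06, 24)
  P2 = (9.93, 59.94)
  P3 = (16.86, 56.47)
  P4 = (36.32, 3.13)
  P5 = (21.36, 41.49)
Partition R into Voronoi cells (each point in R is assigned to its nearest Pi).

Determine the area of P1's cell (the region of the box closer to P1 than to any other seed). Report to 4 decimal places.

1. box [0,51]×[0,63]: [(0, 0) (51, 0) (51, 63) (0, 63)]
2. ⊥bis P1·P0 via (15.565,24.865): [(0, 0) (17.4345, 0) (12.6978, 63) (0, 63)]  |A|=949.1674
3. ⊥bis P1·P2 via (6.995,41.97): [(0, 43.1125) (0, 0) (17.4345, 0) (14.3695, 40.7655)]  |A|=665.1156
4. ⊥bis P1·P3 via (10.46,40.235): [(5.3965, 42.2311) (0, 43.1125) (0, 0) (17.4345, 0) (14.53, 38.6305)]  |A|=655.6546
5. ⊥bis P1·P4 via (20.19,13.565): [(5.3965, 42.2311) (0, 43.1125) (0, 0) (11.4144, 0) (16.8077, 8.3367) (14.53, 38.6305)]  |A|=630.5606
6. ⊥bis P1·P5 via (12.71,32.745): [(2.6694, 42.6765) (0, 43.1125) (0, 0) (11.4144, 0) (16.8077, 8.3367) (15.1543, 30.3272)]  |A|=579.707
7. canonical 6-gon: [(2.6694, 42.6765) (0, 43.1125) (0, 0) (11.4144, 0) (16.8077, 8.3367) (15.1543, 30.3272)]
8. shoelace: 579.707

Area of P1's cell: 579.7070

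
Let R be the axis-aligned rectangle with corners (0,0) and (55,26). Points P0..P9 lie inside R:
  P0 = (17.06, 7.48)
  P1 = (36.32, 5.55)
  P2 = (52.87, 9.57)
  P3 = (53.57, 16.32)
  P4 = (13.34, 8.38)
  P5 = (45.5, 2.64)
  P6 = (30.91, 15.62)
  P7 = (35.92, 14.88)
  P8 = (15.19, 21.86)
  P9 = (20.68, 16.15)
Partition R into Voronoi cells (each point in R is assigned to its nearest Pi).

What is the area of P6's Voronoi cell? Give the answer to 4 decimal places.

1. box [0,55]×[0,26]: [(0, 0) (55, 0) (55, 26) (0, 26)]
2. ⊥bis P6·P0 via (23.985,11.55): [(30.7732, 0) (55, 0) (55, 26) (15.4924, 26)]  |A|=828.5473
3. ⊥bis P6·P1 via (33.615,10.585): [(26.727, 6.8845) (55, 22.0739) (55, 26) (15.4924, 26)]  |A|=433.1057
4. ⊥bis P6·P2 via (41.89,12.595): [(26.727, 6.8845) (42.6776, 15.4538) (45.5831, 26) (15.4924, 26)]  |A|=359.2596
5. ⊥bis P6·P3 via (42.24,15.97): [(26.727, 6.8845) (42.2628, 15.231) (41.9302, 26) (15.4924, 26)]  |A|=337.7269
6. ⊥bis P6·P4 via (22.125,12): [(18.3822, 21.083) (26.727, 6.8845) (42.2628, 15.231) (41.9302, 26) (16.3561, 26)]  |A|=335.6035
7. ⊥bis P6·P5 via (38.205,9.13): [(18.3822, 21.083) (26.727, 6.8845) (42.2628, 15.231) (41.9302, 26) (16.3561, 26)]  |A|=335.6035
8. ⊥bis P6·P7 via (33.415,15.25): [(18.3822, 21.083) (26.727, 6.8845) (32.6493, 10.0662) (35.0028, 26) (16.3561, 26)]  |A|=227.7909
9. ⊥bis P6·P8 via (23.05,18.74): [(21.7234, 15.398) (26.727, 6.8845) (32.6493, 10.0662) (35.0028, 26) (25.9318, 26)]  |A|=174.5748
10. ⊥bis P6·P9 via (25.795,15.885): [(25.442, 9.071) (26.727, 6.8845) (32.6493, 10.0662) (35.0028, 26) (26.319, 26)]  |A|=138.2719
11. canonical 5-gon: [(25.442, 9.071) (26.727, 6.8845) (32.6493, 10.0662) (35.0028, 26) (26.319, 26)]
12. shoelace: 138.2719

Area of P6's cell: 138.2719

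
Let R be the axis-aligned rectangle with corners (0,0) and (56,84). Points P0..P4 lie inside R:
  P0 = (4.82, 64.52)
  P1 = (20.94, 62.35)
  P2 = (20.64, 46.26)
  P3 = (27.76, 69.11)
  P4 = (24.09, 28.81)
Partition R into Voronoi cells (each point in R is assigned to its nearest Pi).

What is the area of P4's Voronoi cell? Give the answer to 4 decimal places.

Area of P4's cell: 2164.3487

1. box [0,56]×[0,84]: [(0, 0) (56, 0) (56, 84) (0, 84)]
2. ⊥bis P4·P0 via (14.455,46.665): [(0, 38.8647) (0, 0) (56, 0) (56, 69.0837)]  |A|=3022.5562
3. ⊥bis P4·P1 via (22.515,45.58): [(10.3223, 44.4349) (0, 38.8647) (0, 0) (56, 0) (56, 48.7248)]  |A|=2557.5828
4. ⊥bis P4·P2 via (22.365,37.535): [(0, 33.1133) (0, 0) (56, 0) (56, 44.1849)]  |A|=2164.3487
5. ⊥bis P4·P3 via (25.925,48.96): [(0, 33.1133) (0, 0) (56, 0) (56, 44.1849)]  |A|=2164.3487
6. canonical 4-gon: [(0, 33.1133) (0, 0) (56, 0) (56, 44.1849)]
7. shoelace: 2164.3487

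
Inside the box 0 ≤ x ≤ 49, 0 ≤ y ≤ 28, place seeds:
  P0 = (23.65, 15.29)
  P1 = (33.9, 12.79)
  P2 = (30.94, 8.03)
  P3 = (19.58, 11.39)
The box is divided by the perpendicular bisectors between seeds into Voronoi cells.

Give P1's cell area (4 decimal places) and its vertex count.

Area of P1's cell: 413.5296 (4 vertices)

1. box [0,49]×[0,28]: [(0, 0) (49, 0) (49, 28) (0, 28)]
2. ⊥bis P1·P0 via (28.775,14.04): [(25.3506, 0) (49, 0) (49, 28) (32.1799, 28)]  |A|=566.5732
3. ⊥bis P1·P2 via (32.42,10.41): [(28.4863, 12.8562) (49, 0.0997) (49, 28) (32.1799, 28)]  |A|=413.5296
4. ⊥bis P1·P3 via (26.74,12.09): [(28.4863, 12.8562) (49, 0.0997) (49, 28) (32.1799, 28)]  |A|=413.5296
5. canonical 4-gon: [(28.4863, 12.8562) (49, 0.0997) (49, 28) (32.1799, 28)]
6. shoelace: 413.5296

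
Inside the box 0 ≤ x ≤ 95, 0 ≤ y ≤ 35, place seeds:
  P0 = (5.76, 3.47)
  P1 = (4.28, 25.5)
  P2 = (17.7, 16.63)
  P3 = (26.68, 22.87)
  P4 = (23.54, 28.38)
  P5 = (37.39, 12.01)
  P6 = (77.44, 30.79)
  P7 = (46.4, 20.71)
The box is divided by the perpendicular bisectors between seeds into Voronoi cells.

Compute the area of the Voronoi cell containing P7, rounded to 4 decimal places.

Area of P7's cell: 740.3026

1. box [0,95]×[0,35]: [(0, 0) (95, 0) (95, 35) (0, 35)]
2. ⊥bis P7·P0 via (26.08,12.09): [(31.2087, 0) (95, 0) (95, 35) (16.3613, 35)]  |A|=2492.5247
3. ⊥bis P7·P1 via (25.34,23.105): [(24.5086, 15.7943) (31.2087, 0) (95, 0) (95, 35) (26.6927, 35)]  |A|=2393.3132
4. ⊥bis P7·P2 via (32.05,18.67): [(34.7041, 0) (95, 0) (95, 35) (29.7285, 35)]  |A|=2197.4285
5. ⊥bis P7·P3 via (36.54,21.79): [(34.393, 2.1886) (34.7041, 0) (95, 0) (95, 35) (37.9869, 35)]  |A|=2061.9436
6. ⊥bis P7·P4 via (34.97,24.545): [(37.749, 32.8276) (34.393, 2.1886) (34.7041, 0) (95, 0) (95, 35) (38.4779, 35)]  |A|=2061.4104
7. ⊥bis P7·P5 via (41.895,16.36): [(37.749, 32.8276) (36.5514, 21.894) (57.6921, 0) (95, 0) (95, 35) (38.4779, 35)]  |A|=1804.3333
8. ⊥bis P7·P6 via (61.92,25.75): [(37.749, 32.8276) (36.5514, 21.894) (57.6921, 0) (70.2821, 0) (58.9161, 35) (38.4779, 35)]  |A|=740.3026
9. canonical 6-gon: [(37.749, 32.8276) (36.5514, 21.894) (57.6921, 0) (70.2821, 0) (58.9161, 35) (38.4779, 35)]
10. shoelace: 740.3026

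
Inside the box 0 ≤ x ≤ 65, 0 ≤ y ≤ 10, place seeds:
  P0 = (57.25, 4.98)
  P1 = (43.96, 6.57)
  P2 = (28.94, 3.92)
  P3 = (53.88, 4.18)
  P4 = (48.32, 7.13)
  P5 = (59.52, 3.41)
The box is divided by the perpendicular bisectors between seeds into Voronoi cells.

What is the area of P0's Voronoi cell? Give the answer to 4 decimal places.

1. box [0,65]×[0,10]: [(0, 0) (65, 0) (65, 10) (0, 10)]
2. ⊥bis P0·P1 via (50.605,5.775): [(49.9141, 0) (65, 0) (65, 10) (51.1105, 10)]  |A|=144.8772
3. ⊥bis P0·P2 via (43.095,4.45): [(49.9141, 0) (65, 0) (65, 10) (51.1105, 10)]  |A|=144.8772
4. ⊥bis P0·P3 via (55.565,4.58): [(56.6522, 0) (65, 0) (65, 10) (54.2784, 10)]  |A|=95.347
5. ⊥bis P0·P4 via (52.785,6.055): [(56.6522, 0) (65, 0) (65, 10) (54.2784, 10)]  |A|=95.347
6. ⊥bis P0·P5 via (58.385,4.195): [(56.3536, 1.2579) (62.3999, 10) (54.2784, 10)]  |A|=35.4997
7. canonical 3-gon: [(56.3536, 1.2579) (62.3999, 10) (54.2784, 10)]
8. shoelace: 35.4997

Area of P0's cell: 35.4997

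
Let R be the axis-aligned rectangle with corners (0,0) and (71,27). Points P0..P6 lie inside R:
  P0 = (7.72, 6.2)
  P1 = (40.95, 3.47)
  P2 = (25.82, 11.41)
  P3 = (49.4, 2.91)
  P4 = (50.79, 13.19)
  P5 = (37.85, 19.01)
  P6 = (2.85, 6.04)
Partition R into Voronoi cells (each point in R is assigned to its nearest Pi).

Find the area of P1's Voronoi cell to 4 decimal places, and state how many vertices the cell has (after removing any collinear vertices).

1. box [0,71]×[0,27]: [(0, 0) (71, 0) (71, 27) (0, 27)]
2. ⊥bis P1·P0 via (24.335,4.835): [(23.9378, 0) (71, 0) (71, 27) (26.156, 27)]  |A|=1240.7345
3. ⊥bis P1·P2 via (33.385,7.44): [(29.4806, 0) (71, 0) (71, 27) (43.6498, 27)]  |A|=929.7396
4. ⊥bis P1·P3 via (45.175,3.19): [(29.4806, 0) (44.9636, 0) (46.7529, 27) (43.6498, 27)]  |A|=250.9128
5. ⊥bis P1·P4 via (45.87,8.33): [(38.0216, 16.2753) (29.4806, 0) (44.9636, 0) (45.5379, 8.6662)]  |A|=160.7488
6. ⊥bis P1·P5 via (39.4,11.24): [(42.4036, 11.8392) (34.909, 10.3441) (29.4806, 0) (44.9636, 0) (45.5379, 8.6662)]  |A|=140.8498
7. ⊥bis P1·P6 via (21.9,4.755): [(42.4036, 11.8392) (34.909, 10.3441) (29.4806, 0) (44.9636, 0) (45.5379, 8.6662)]  |A|=140.8498
8. canonical 5-gon: [(42.4036, 11.8392) (34.909, 10.3441) (29.4806, 0) (44.9636, 0) (45.5379, 8.6662)]
9. shoelace: 140.8498

Area of P1's cell: 140.8498 (5 vertices)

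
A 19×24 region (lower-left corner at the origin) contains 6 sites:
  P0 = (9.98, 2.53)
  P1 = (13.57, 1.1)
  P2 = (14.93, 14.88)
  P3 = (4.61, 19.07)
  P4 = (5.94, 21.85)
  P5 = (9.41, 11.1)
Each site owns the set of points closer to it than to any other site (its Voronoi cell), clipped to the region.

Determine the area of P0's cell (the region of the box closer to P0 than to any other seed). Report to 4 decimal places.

Area of P0's cell: 82.0102

1. box [0,19]×[0,24]: [(0, 0) (19, 0) (19, 24) (0, 24)]
2. ⊥bis P0·P1 via (11.775,1.815): [(0, 0) (11.052, 0) (19, 19.9533) (19, 24) (0, 24)]  |A|=376.706
3. ⊥bis P0·P2 via (12.455,8.705): [(0, 13.6971) (0, 0) (11.052, 0) (14.2353, 7.9915)]  |A|=141.6517
4. ⊥bis P0·P3 via (7.295,10.8): [(7.258, 10.788) (0, 8.4316) (0, 0) (11.052, 0) (14.2353, 7.9915)]  |A|=122.543
5. ⊥bis P0·P4 via (7.96,12.19): [(7.258, 10.788) (0, 8.4316) (0, 0) (11.052, 0) (14.2353, 7.9915)]  |A|=122.543
6. ⊥bis P0·P5 via (9.695,6.815): [(0, 6.1702) (0, 0) (11.052, 0) (13.8775, 7.0932)]  |A|=82.0102
7. canonical 4-gon: [(0, 6.1702) (0, 0) (11.052, 0) (13.8775, 7.0932)]
8. shoelace: 82.0102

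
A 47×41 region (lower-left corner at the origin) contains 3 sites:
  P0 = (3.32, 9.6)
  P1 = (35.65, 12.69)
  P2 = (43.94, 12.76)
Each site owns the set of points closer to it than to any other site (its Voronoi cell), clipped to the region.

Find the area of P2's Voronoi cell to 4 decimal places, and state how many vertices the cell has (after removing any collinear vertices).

Area of P2's cell: 298.0967 (4 vertices)

1. box [0,47]×[0,41]: [(0, 0) (47, 0) (47, 41) (0, 41)]
2. ⊥bis P2·P0 via (23.63,11.18): [(24.4997, 0) (47, 0) (47, 41) (21.3102, 41)]  |A|=987.8967
3. ⊥bis P2·P1 via (39.795,12.725): [(39.9024, 0) (47, 0) (47, 41) (39.5562, 41)]  |A|=298.0967
4. canonical 4-gon: [(39.9024, 0) (47, 0) (47, 41) (39.5562, 41)]
5. shoelace: 298.0967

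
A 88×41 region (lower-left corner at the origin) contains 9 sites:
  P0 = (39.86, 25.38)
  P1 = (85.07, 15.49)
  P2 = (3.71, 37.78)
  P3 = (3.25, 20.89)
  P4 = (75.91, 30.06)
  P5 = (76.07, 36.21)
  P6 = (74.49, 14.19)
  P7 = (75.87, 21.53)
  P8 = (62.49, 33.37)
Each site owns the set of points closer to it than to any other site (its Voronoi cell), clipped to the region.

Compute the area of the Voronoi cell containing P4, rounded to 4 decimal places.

Area of P4's cell: 138.4730

1. box [0,88]×[0,41]: [(0, 0) (88, 0) (88, 41) (0, 41)]
2. ⊥bis P4·P0 via (57.885,27.72): [(61.4836, 0) (88, 0) (88, 41) (56.161, 41)]  |A|=1196.2858
3. ⊥bis P4·P1 via (80.49,22.775): [(60.1842, 10.009) (88, 27.4965) (88, 41) (56.161, 41)]  |A|=681.1672
4. ⊥bis P4·P2 via (39.81,33.92): [(60.1842, 10.009) (88, 27.4965) (88, 41) (56.161, 41)]  |A|=681.1672
5. ⊥bis P4·P3 via (39.58,25.475): [(60.1842, 10.009) (88, 27.4965) (88, 41) (56.161, 41)]  |A|=681.1672
6. ⊥bis P4·P5 via (75.99,33.135): [(57.1183, 33.626) (60.1842, 10.009) (88, 27.4965) (88, 32.8225)]  |A|=437.5094
7. ⊥bis P4·P6 via (75.2,22.125): [(57.1183, 33.626) (58.4164, 23.6267) (78.9258, 21.7916) (88, 27.4965) (88, 32.8225)]  |A|=299.4852
8. ⊥bis P4·P7 via (75.89,25.795): [(57.1183, 33.626) (58.1241, 25.8783) (85.224, 25.7512) (88, 27.4965) (88, 32.8225)]  |A|=222.6115
9. ⊥bis P4·P8 via (69.2,31.715): [(69.5913, 33.3015) (67.7493, 25.8332) (85.224, 25.7512) (88, 27.4965) (88, 32.8225)]  |A|=138.473
10. canonical 5-gon: [(69.5913, 33.3015) (67.7493, 25.8332) (85.224, 25.7512) (88, 27.4965) (88, 32.8225)]
11. shoelace: 138.473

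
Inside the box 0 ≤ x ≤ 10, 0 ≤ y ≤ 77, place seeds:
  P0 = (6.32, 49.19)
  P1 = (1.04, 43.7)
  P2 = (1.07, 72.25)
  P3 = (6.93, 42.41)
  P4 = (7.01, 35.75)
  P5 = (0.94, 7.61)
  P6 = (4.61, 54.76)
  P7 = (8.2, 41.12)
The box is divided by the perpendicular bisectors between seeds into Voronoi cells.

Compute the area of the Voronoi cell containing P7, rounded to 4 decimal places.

Area of P7's cell: 16.2352

1. box [0,10]×[0,77]: [(0, 0) (10, 0) (10, 77) (0, 77)]
2. ⊥bis P7·P0 via (7.26,45.155): [(0, 43.4637) (0, 0) (10, 0) (10, 45.7933)]  |A|=446.2851
3. ⊥bis P7·P1 via (4.62,42.41): [(5.4578, 44.7352) (0, 29.5886) (0, 0) (10, 0) (10, 45.7933)]  |A|=408.4211
4. ⊥bis P7·P2 via (4.635,56.685): [(5.4578, 44.7352) (0, 29.5886) (0, 0) (10, 0) (10, 45.7933)]  |A|=408.4211
5. ⊥bis P7·P3 via (7.565,41.765): [(2.6407, 36.917) (0, 29.5886) (0, 0) (10, 0) (10, 44.1622)]  |A|=386.1542
6. ⊥bis P7·P4 via (7.605,38.435): [(4.8114, 39.0541) (10, 37.9043) (10, 44.1622)]  |A|=16.2352
7. ⊥bis P7·P5 via (4.57,24.365): [(4.8114, 39.0541) (10, 37.9043) (10, 44.1622)]  |A|=16.2352
8. ⊥bis P7·P6 via (6.405,47.94): [(4.8114, 39.0541) (10, 37.9043) (10, 44.1622)]  |A|=16.2352
9. canonical 3-gon: [(4.8114, 39.0541) (10, 37.9043) (10, 44.1622)]
10. shoelace: 16.2352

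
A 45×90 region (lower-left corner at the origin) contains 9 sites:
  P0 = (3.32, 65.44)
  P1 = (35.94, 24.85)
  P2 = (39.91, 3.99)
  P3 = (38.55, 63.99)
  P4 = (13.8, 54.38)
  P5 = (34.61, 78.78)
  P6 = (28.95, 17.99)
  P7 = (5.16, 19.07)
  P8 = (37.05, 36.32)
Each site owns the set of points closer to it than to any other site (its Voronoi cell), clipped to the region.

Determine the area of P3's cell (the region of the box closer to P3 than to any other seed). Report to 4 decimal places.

1. box [0,45]×[0,90]: [(0, 0) (45, 0) (45, 90) (0, 90)]
2. ⊥bis P3·P0 via (20.935,64.715): [(18.2715, 0) (45, 0) (45, 90) (21.9757, 90)]  |A|=2238.8789
3. ⊥bis P3·P1 via (37.245,44.42): [(20.1466, 45.5602) (45, 43.9029) (45, 90) (21.9757, 90)]  |A|=1084.4329
4. ⊥bis P3·P2 via (39.23,33.99): [(20.1466, 45.5602) (45, 43.9029) (45, 90) (21.9757, 90)]  |A|=1084.4329
5. ⊥bis P3·P4 via (26.175,59.185): [(21.2314, 71.9169) (31.7661, 44.7854) (45, 43.9029) (45, 90) (21.9757, 90)]  |A|=930.8865
6. ⊥bis P3·P5 via (36.58,71.385): [(22.8574, 67.7293) (31.7661, 44.7854) (45, 43.9029) (45, 73.6281)]  |A|=476.9847
7. ⊥bis P3·P6 via (33.75,40.99): [(22.8574, 67.7293) (31.7661, 44.7854) (45, 43.9029) (45, 73.6281)]  |A|=476.9847
8. ⊥bis P3·P7 via (21.855,41.53): [(22.8574, 67.7293) (31.7661, 44.7854) (45, 43.9029) (45, 73.6281)]  |A|=476.9847
9. ⊥bis P3·P8 via (37.8,50.155): [(22.8574, 67.7293) (29.5066, 50.6046) (45, 49.7647) (45, 73.6281)]  |A|=394.0666
10. canonical 4-gon: [(22.8574, 67.7293) (29.5066, 50.6046) (45, 49.7647) (45, 73.6281)]
11. shoelace: 394.0666

Area of P3's cell: 394.0666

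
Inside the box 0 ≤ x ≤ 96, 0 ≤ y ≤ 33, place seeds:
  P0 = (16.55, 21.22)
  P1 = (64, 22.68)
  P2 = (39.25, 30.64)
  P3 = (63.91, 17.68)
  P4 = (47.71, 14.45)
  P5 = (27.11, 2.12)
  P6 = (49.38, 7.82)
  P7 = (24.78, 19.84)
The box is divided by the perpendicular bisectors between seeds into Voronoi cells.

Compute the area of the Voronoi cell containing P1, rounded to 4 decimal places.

Area of P1's cell: 559.4157

1. box [0,96]×[0,33]: [(0, 0) (96, 0) (96, 33) (0, 33)]
2. ⊥bis P1·P0 via (40.275,21.95): [(40.9504, 0) (96, 0) (96, 33) (39.935, 33)]  |A|=1833.3912
3. ⊥bis P1·P2 via (51.625,26.66): [(43.0507, 0) (96, 0) (96, 33) (53.664, 33)]  |A|=1572.2065
4. ⊥bis P1·P3 via (63.955,20.18): [(49.6239, 20.438) (96, 19.6032) (96, 33) (53.664, 33)]  |A|=576.5589
5. ⊥bis P1·P4 via (55.855,18.565): [(51.6796, 26.8296) (54.9572, 20.342) (96, 19.6032) (96, 33) (53.664, 33)]  |A|=559.4157
6. ⊥bis P1·P5 via (45.555,12.4): [(51.6796, 26.8296) (54.9572, 20.342) (96, 19.6032) (96, 33) (53.664, 33)]  |A|=559.4157
7. ⊥bis P1·P6 via (56.69,15.25): [(51.6796, 26.8296) (54.9572, 20.342) (96, 19.6032) (96, 33) (53.664, 33)]  |A|=559.4157
8. ⊥bis P1·P7 via (44.39,21.26): [(51.6796, 26.8296) (54.9572, 20.342) (96, 19.6032) (96, 33) (53.664, 33)]  |A|=559.4157
9. canonical 5-gon: [(51.6796, 26.8296) (54.9572, 20.342) (96, 19.6032) (96, 33) (53.664, 33)]
10. shoelace: 559.4157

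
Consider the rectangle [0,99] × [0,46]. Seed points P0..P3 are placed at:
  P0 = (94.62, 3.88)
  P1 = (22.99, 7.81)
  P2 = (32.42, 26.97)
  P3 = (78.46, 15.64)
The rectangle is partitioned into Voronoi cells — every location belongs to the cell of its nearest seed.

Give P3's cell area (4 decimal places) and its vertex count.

Area of P3's cell: 1715.4795 (6 vertices)

1. box [0,99]×[0,46]: [(0, 0) (99, 0) (99, 46) (0, 46)]
2. ⊥bis P3·P0 via (86.54,9.76): [(0, 0) (79.4374, 0) (99, 26.8819) (99, 46) (0, 46)]  |A|=4291.0604
3. ⊥bis P3·P1 via (50.725,11.725): [(52.3801, 0) (79.4374, 0) (99, 26.8819) (99, 46) (45.8868, 46)]  |A|=2030.9216
4. ⊥bis P3·P2 via (55.44,21.305): [(51.5843, 5.6373) (52.3801, 0) (79.4374, 0) (99, 26.8819) (99, 46) (61.5172, 46)]  |A|=1715.4795
5. canonical 6-gon: [(51.5843, 5.6373) (52.3801, 0) (79.4374, 0) (99, 26.8819) (99, 46) (61.5172, 46)]
6. shoelace: 1715.4795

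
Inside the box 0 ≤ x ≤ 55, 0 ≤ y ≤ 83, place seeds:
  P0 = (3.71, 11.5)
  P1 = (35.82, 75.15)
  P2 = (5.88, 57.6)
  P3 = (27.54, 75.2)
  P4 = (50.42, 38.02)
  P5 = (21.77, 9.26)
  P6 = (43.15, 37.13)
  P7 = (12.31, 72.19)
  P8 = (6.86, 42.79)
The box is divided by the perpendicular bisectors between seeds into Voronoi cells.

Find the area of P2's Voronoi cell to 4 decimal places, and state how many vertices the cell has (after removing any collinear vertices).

Area of P2's cell: 325.5145 (5 vertices)

1. box [0,55]×[0,83]: [(0, 0) (55, 0) (55, 83) (0, 83)]
2. ⊥bis P2·P0 via (4.795,34.55): [(0, 34.7757) (55, 32.1868) (55, 83) (0, 83)]  |A|=2723.5318
3. ⊥bis P2·P1 via (20.85,66.375): [(0, 34.7757) (40.4898, 32.8698) (11.1049, 83) (0, 83)]  |A|=1254.6418
4. ⊥bis P2·P3 via (16.71,66.4): [(0, 34.7757) (40.4898, 32.8698) (31.517, 48.1773) (3.2215, 83) (0, 83)]  |A|=1117.3823
5. ⊥bis P2·P4 via (28.15,47.81): [(0, 34.7757) (21.9655, 33.7418) (29.4369, 50.7373) (3.2215, 83) (0, 83)]  |A|=952.274
6. ⊥bis P2·P5 via (13.825,33.43): [(0, 34.7757) (15.6743, 34.0379) (23.1804, 36.5052) (29.4369, 50.7373) (3.2215, 83) (0, 83)]  |A|=943.4013
7. ⊥bis P2·P6 via (24.515,47.365): [(0, 34.7757) (15.6743, 34.0379) (17.5304, 34.648) (27.6052, 52.9914) (3.2215, 83) (0, 83)]  |A|=880.8515
8. ⊥bis P2·P7 via (9.095,64.895): [(0, 68.9033) (0, 34.7757) (15.6743, 34.0379) (17.5304, 34.648) (27.6052, 52.9914) (22.8634, 58.8271)]  |A|=680.7648
9. ⊥bis P2·P8 via (6.37,50.195): [(0, 68.9033) (0, 49.7735) (26.8123, 51.5477) (27.6052, 52.9914) (22.8634, 58.8271)]  |A|=325.5145
10. canonical 5-gon: [(0, 68.9033) (0, 49.7735) (26.8123, 51.5477) (27.6052, 52.9914) (22.8634, 58.8271)]
11. shoelace: 325.5145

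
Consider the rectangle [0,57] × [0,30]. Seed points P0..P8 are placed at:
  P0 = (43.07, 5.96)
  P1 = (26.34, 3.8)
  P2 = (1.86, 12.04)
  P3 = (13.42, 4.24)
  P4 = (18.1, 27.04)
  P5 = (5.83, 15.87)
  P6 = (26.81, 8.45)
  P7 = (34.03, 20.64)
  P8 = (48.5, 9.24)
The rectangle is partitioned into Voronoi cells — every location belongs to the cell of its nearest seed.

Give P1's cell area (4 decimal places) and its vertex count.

1. box [0,57]×[0,30]: [(0, 0) (57, 0) (57, 30) (0, 30)]
2. ⊥bis P1·P0 via (34.705,4.88): [(0, 0) (35.3351, 0) (31.4618, 30) (0, 30)]  |A|=1001.9524
3. ⊥bis P1·P2 via (14.1,7.92): [(11.4341, 0) (35.3351, 0) (31.4618, 30) (21.5322, 30)]  |A|=507.4583
4. ⊥bis P1·P3 via (19.88,4.02): [(20.6784, 27.4636) (19.7431, 0) (35.3351, 0) (31.4618, 30) (21.5322, 30)]  |A|=393.3612
5. ⊥bis P1·P4 via (22.22,15.42): [(20.2444, 14.7195) (19.7431, 0) (35.3351, 0) (32.8572, 19.1916)]  |A|=241.3237
6. ⊥bis P1·P5 via (16.085,9.835): [(20.2444, 14.7195) (19.7431, 0) (35.3351, 0) (32.8572, 19.1916)]  |A|=241.3237
7. ⊥bis P1·P6 via (26.575,6.125): [(19.9744, 6.7922) (19.7431, 0) (35.3351, 0) (34.6496, 5.3089)]  |A|=91.3975
8. ⊥bis P1·P7 via (30.185,12.22): [(19.9744, 6.7922) (19.7431, 0) (35.3351, 0) (34.6496, 5.3089)]  |A|=91.3975
9. ⊥bis P1·P8 via (37.42,6.52): [(19.9744, 6.7922) (19.7431, 0) (35.3351, 0) (34.6496, 5.3089)]  |A|=91.3975
10. canonical 4-gon: [(19.9744, 6.7922) (19.7431, 0) (35.3351, 0) (34.6496, 5.3089)]
11. shoelace: 91.3975

Area of P1's cell: 91.3975 (4 vertices)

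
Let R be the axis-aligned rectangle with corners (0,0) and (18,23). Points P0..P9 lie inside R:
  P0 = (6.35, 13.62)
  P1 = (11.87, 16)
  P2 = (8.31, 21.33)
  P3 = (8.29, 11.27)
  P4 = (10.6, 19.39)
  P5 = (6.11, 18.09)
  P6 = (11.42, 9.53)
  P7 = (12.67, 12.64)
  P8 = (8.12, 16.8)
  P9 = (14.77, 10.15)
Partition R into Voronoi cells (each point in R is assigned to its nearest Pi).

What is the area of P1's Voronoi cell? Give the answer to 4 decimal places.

1. box [0,18]×[0,23]: [(0, 0) (18, 0) (18, 23) (0, 23)]
2. ⊥bis P1·P0 via (9.11,14.81): [(15.4955, 0) (18, 0) (18, 23) (5.5788, 23)]  |A|=171.6458
3. ⊥bis P1·P2 via (10.09,18.665): [(8.0386, 17.2949) (15.4955, 0) (18, 0) (18, 23) (16.5803, 23)]  |A|=140.2632
4. ⊥bis P1·P3 via (10.08,13.635): [(8.0386, 17.2949) (9.3921, 14.1556) (18, 7.6406) (18, 23) (16.5803, 23)]  |A|=89.6521
5. ⊥bis P1·P4 via (11.235,17.695): [(8.3346, 16.6084) (9.3921, 14.1556) (18, 7.6406) (18, 20.2294)]  |A|=67.9496
6. ⊥bis P1·P5 via (8.99,17.045): [(8.9098, 16.8239) (8.6045, 15.9825) (9.3921, 14.1556) (18, 7.6406) (18, 20.2294)]  |A|=67.7405
7. ⊥bis P1·P6 via (11.645,12.765): [(8.9098, 16.8239) (8.6045, 15.9825) (9.3921, 14.1556) (11.1874, 12.7968) (18, 12.323) (18, 20.2294)]  |A|=51.7909
8. ⊥bis P1·P7 via (12.27,14.32): [(8.9098, 16.8239) (8.6045, 15.9825) (9.3921, 14.1556) (9.9156, 13.7594) (18, 15.6843) (18, 20.2294)]  |A|=35.2263
9. ⊥bis P1·P8 via (9.995,16.4): [(10.1876, 17.3026) (9.499, 14.0748) (9.9156, 13.7594) (18, 15.6843) (18, 20.2294)]  |A|=32.5956
10. ⊥bis P1·P9 via (13.32,13.075): [(10.1876, 17.3026) (9.499, 14.0748) (9.9156, 13.7594) (18, 15.6843) (18, 20.2294)]  |A|=32.5956
11. canonical 5-gon: [(10.1876, 17.3026) (9.499, 14.0748) (9.9156, 13.7594) (18, 15.6843) (18, 20.2294)]
12. shoelace: 32.5956

Area of P1's cell: 32.5956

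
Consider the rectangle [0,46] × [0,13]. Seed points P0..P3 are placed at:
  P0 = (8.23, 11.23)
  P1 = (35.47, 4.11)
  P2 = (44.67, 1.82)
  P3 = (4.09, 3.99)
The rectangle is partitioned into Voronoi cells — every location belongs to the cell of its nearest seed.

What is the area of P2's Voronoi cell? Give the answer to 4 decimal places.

Area of P2's cell: 65.6512

1. box [0,46]×[0,13]: [(0, 0) (46, 0) (46, 13) (0, 13)]
2. ⊥bis P2·P0 via (26.45,6.525): [(24.765, 0) (46, 0) (46, 13) (28.1221, 13)]  |A|=254.2339
3. ⊥bis P2·P1 via (40.07,2.965): [(39.332, 0) (46, 0) (46, 13) (42.5678, 13)]  |A|=65.6512
4. ⊥bis P2·P3 via (24.38,2.905): [(39.332, 0) (46, 0) (46, 13) (42.5678, 13)]  |A|=65.6512
5. canonical 4-gon: [(39.332, 0) (46, 0) (46, 13) (42.5678, 13)]
6. shoelace: 65.6512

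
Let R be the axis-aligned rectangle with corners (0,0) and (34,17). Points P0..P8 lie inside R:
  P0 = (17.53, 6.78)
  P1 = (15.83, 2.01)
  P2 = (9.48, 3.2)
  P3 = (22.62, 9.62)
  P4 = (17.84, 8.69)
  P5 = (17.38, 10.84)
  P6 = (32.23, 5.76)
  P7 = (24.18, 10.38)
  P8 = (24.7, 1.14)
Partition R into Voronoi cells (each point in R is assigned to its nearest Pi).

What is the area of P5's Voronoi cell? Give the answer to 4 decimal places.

Area of P5's cell: 100.5060

1. box [0,34]×[0,17]: [(0, 0) (34, 0) (34, 17) (0, 17)]
2. ⊥bis P5·P0 via (17.455,8.81): [(0, 8.1651) (34, 9.4213) (34, 17) (0, 17)]  |A|=279.0316
3. ⊥bis P5·P1 via (16.605,6.425): [(0, 9.3398) (5.5284, 8.3694) (34, 9.4213) (34, 17) (0, 17)]  |A|=275.7845
4. ⊥bis P5·P2 via (13.43,7.02): [(11.8975, 8.6047) (34, 9.4213) (34, 17) (3.7785, 17)]  |A|=210.6144
5. ⊥bis P5·P3 via (20,10.23): [(11.8975, 8.6047) (19.6886, 8.8925) (21.5762, 17) (3.7785, 17)]  |A|=106.0205
6. ⊥bis P5·P4 via (17.61,9.765): [(11.8975, 8.6047) (12.2471, 8.6176) (20.0114, 10.2788) (21.5762, 17) (3.7785, 17)]  |A|=100.907
7. ⊥bis P5·P6 via (24.805,8.3): [(11.8975, 8.6047) (12.2471, 8.6176) (20.0114, 10.2788) (21.5762, 17) (3.7785, 17)]  |A|=100.907
8. ⊥bis P5·P7 via (20.78,10.61): [(11.8975, 8.6047) (12.2471, 8.6176) (20.0114, 10.2788) (21.0632, 14.7966) (21.2123, 17) (3.7785, 17)]  |A|=100.506
9. ⊥bis P5·P8 via (21.04,5.99): [(11.8975, 8.6047) (12.2471, 8.6176) (20.0114, 10.2788) (21.0632, 14.7966) (21.2123, 17) (3.7785, 17)]  |A|=100.506
10. canonical 6-gon: [(11.8975, 8.6047) (12.2471, 8.6176) (20.0114, 10.2788) (21.0632, 14.7966) (21.2123, 17) (3.7785, 17)]
11. shoelace: 100.506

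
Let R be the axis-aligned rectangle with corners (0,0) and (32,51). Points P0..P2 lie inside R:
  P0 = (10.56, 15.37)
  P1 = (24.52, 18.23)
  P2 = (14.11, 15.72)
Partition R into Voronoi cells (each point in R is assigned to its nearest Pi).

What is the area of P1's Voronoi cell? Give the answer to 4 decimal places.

Area of P1's cell: 751.7655

1. box [0,32]×[0,51]: [(0, 0) (32, 0) (32, 51) (0, 51)]
2. ⊥bis P1·P0 via (17.54,16.8): [(20.9818, 0) (32, 0) (32, 51) (10.5334, 51)]  |A|=828.3613
3. ⊥bis P1·P2 via (19.315,16.975): [(23.4079, 0) (32, 0) (32, 51) (11.1111, 51)]  |A|=751.7655
4. canonical 4-gon: [(23.4079, 0) (32, 0) (32, 51) (11.1111, 51)]
5. shoelace: 751.7655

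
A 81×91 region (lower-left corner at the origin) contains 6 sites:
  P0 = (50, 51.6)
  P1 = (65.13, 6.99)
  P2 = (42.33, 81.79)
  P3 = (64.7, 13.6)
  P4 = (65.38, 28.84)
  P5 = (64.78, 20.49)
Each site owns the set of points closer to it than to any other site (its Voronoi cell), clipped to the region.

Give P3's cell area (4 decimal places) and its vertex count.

1. box [0,81]×[0,91]: [(0, 0) (81, 0) (81, 91) (0, 91)]
2. ⊥bis P3·P0 via (57.35,32.6): [(0, 10.4146) (0, 0) (81, 0) (81, 41.7488)]  |A|=2112.6186
3. ⊥bis P3·P1 via (64.915,10.295): [(0, 10.4146) (0, 6.0721) (81, 11.3414) (81, 41.7488)]  |A|=1407.3732
4. ⊥bis P3·P2 via (53.515,47.695): [(0, 10.4146) (0, 6.0721) (81, 11.3414) (81, 41.7488)]  |A|=1407.3732
5. ⊥bis P3·P4 via (65.04,21.22): [(31.7698, 22.7045) (0, 10.4146) (0, 6.0721) (81, 11.3414) (81, 20.5079)]  |A|=884.5252
6. ⊥bis P3·P5 via (64.74,17.045): [(18.5269, 17.5816) (0, 10.4146) (0, 6.0721) (81, 11.3414) (81, 16.8562)]  |A|=629.8137
7. canonical 5-gon: [(18.5269, 17.5816) (0, 10.4146) (0, 6.0721) (81, 11.3414) (81, 16.8562)]
8. shoelace: 629.8137

Area of P3's cell: 629.8137 (5 vertices)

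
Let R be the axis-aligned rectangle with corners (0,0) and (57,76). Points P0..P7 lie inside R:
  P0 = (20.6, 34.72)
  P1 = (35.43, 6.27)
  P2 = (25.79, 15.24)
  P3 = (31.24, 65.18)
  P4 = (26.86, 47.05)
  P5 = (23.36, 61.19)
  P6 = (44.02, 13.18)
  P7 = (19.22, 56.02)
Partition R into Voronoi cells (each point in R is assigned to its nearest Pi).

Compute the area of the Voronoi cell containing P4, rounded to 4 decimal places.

Area of P4's cell: 584.3093

1. box [0,57]×[0,76]: [(0, 0) (57, 0) (57, 76) (0, 76)]
2. ⊥bis P4·P0 via (23.73,40.885): [(0, 52.9328) (57, 23.9937) (57, 76) (0, 76)]  |A|=2139.5949
3. ⊥bis P4·P1 via (31.145,26.66): [(0, 52.9328) (45.7167, 29.7223) (57, 32.0935) (57, 76) (0, 76)]  |A|=2093.8984
4. ⊥bis P4·P2 via (26.325,31.145): [(0, 52.9328) (44.0915, 30.5474) (48.877, 30.3864) (57, 32.0935) (57, 76) (0, 76)]  |A|=2092.0549
5. ⊥bis P4·P3 via (29.05,56.115): [(0, 63.1331) (0, 52.9328) (44.0915, 30.5474) (48.877, 30.3864) (57, 32.0935) (57, 49.3626)]  |A|=966.1837
6. ⊥bis P4·P5 via (25.11,54.12): [(31.1349, 55.6113) (6.6578, 49.5526) (44.0915, 30.5474) (48.877, 30.3864) (57, 32.0935) (57, 49.3626)]  |A|=745.8532
7. ⊥bis P4·P6 via (35.44,30.115): [(31.1349, 55.6113) (6.6578, 49.5526) (40.1965, 32.5249) (57, 41.0382) (57, 49.3626)]  |A|=650.1893
8. ⊥bis P4·P7 via (23.04,51.535): [(31.1349, 55.6113) (26.4703, 54.4567) (15.4635, 45.0819) (40.1965, 32.5249) (57, 41.0382) (57, 49.3626)]  |A|=584.3093
9. canonical 6-gon: [(31.1349, 55.6113) (26.4703, 54.4567) (15.4635, 45.0819) (40.1965, 32.5249) (57, 41.0382) (57, 49.3626)]
10. shoelace: 584.3093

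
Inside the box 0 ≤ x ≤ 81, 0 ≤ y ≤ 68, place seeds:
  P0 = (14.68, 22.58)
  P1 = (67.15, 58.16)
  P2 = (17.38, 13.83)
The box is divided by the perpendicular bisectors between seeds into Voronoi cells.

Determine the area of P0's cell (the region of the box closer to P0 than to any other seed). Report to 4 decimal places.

Area of P0's cell: 1781.4655

1. box [0,81]×[0,68]: [(0, 0) (81, 0) (81, 68) (0, 68)]
2. ⊥bis P0·P1 via (40.915,40.37): [(0, 0) (68.29, 0) (22.179, 68) (0, 68)]  |A|=3075.9466
3. ⊥bis P0·P2 via (16.03,18.205): [(0, 13.2586) (49.0384, 28.3904) (22.179, 68) (0, 68)]  |A|=1781.4655
4. canonical 4-gon: [(0, 13.2586) (49.0384, 28.3904) (22.179, 68) (0, 68)]
5. shoelace: 1781.4655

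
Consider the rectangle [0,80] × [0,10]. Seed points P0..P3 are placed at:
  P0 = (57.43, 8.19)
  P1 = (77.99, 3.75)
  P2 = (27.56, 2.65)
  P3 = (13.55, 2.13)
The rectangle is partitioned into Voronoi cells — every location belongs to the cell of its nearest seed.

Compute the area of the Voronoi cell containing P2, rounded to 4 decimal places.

1. box [0,80]×[0,10]: [(0, 0) (80, 0) (80, 10) (0, 10)]
2. ⊥bis P2·P0 via (42.495,5.42): [(0, 0) (43.5002, 0) (41.6455, 10) (0, 10)]  |A|=425.729
3. ⊥bis P2·P1 via (52.775,3.2): [(0, 0) (43.5002, 0) (41.6455, 10) (0, 10)]  |A|=425.729
4. ⊥bis P2·P3 via (20.555,2.39): [(20.6437, 0) (43.5002, 0) (41.6455, 10) (20.2725, 10)]  |A|=221.1477
5. canonical 4-gon: [(20.6437, 0) (43.5002, 0) (41.6455, 10) (20.2725, 10)]
6. shoelace: 221.1477

Area of P2's cell: 221.1477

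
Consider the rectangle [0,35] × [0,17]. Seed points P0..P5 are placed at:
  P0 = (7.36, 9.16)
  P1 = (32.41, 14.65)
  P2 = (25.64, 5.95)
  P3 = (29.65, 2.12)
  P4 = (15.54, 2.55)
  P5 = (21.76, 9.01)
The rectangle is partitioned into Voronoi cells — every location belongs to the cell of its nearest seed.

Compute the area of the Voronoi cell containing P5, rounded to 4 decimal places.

Area of P5's cell: 114.6824

1. box [0,35]×[0,17]: [(0, 0) (35, 0) (35, 17) (0, 17)]
2. ⊥bis P5·P0 via (14.56,9.085): [(14.4654, 0) (35, 0) (35, 17) (14.6424, 17)]  |A|=347.5836
3. ⊥bis P5·P1 via (27.085,11.83): [(14.4654, 0) (33.3499, 0) (24.3471, 17) (14.6424, 17)]  |A|=243.008
4. ⊥bis P5·P2 via (23.7,7.48): [(14.4654, 0) (17.8008, 0) (27.1033, 11.7954) (24.3471, 17) (14.6424, 17)]  |A|=151.3045
5. ⊥bis P5·P3 via (25.705,5.565): [(14.4654, 0) (17.8008, 0) (27.1033, 11.7954) (24.3471, 17) (14.6424, 17)]  |A|=151.3045
6. ⊥bis P5·P4 via (18.65,5.78): [(14.5665, 9.7118) (20.7583, 3.75) (27.1033, 11.7954) (24.3471, 17) (14.6424, 17)]  |A|=114.6824
7. canonical 5-gon: [(14.5665, 9.7118) (20.7583, 3.75) (27.1033, 11.7954) (24.3471, 17) (14.6424, 17)]
8. shoelace: 114.6824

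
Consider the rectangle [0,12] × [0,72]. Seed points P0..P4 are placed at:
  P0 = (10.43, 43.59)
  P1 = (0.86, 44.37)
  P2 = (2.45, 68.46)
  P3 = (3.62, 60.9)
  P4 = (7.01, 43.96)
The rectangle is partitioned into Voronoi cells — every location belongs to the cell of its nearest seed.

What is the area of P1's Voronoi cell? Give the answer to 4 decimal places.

1. box [0,12]×[0,72]: [(0, 0) (12, 0) (12, 72) (0, 72)]
2. ⊥bis P1·P0 via (5.645,43.98): [(0, 0) (2.0604, 0) (7.9288, 72) (0, 72)]  |A|=359.6107
3. ⊥bis P1·P2 via (1.655,56.415): [(0, 56.5242) (0, 0) (2.0604, 0) (6.6317, 56.0865)]  |A|=245.208
4. ⊥bis P1·P3 via (2.24,52.635): [(0, 53.009) (0, 0) (2.0604, 0) (6.2952, 51.9579)]  |A|=220.3798
5. ⊥bis P1·P4 via (3.935,44.165): [(4.4748, 52.2619) (0, 53.009) (0, 0) (0.9907, 0)]  |A|=144.4892
6. canonical 4-gon: [(4.4748, 52.2619) (0, 53.009) (0, 0) (0.9907, 0)]
7. shoelace: 144.4892

Area of P1's cell: 144.4892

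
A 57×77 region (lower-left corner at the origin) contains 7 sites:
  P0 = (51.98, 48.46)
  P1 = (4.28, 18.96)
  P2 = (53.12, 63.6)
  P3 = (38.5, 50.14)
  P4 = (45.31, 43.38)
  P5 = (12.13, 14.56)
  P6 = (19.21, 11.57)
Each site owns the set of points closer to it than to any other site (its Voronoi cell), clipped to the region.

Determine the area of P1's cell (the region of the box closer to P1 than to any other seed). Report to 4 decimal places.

1. box [0,57]×[0,77]: [(0, 0) (57, 0) (57, 77) (0, 77)]
2. ⊥bis P1·P0 via (28.13,33.71): [(0, 0) (48.9779, 0) (1.3574, 77) (0, 77)]  |A|=1937.9076
3. ⊥bis P1·P2 via (28.7,41.28): [(0, 72.6803) (0, 0) (48.9779, 0) (12.4593, 59.0487)]  |A|=1898.814
4. ⊥bis P1·P3 via (21.39,34.55): [(0, 58.0255) (0, 0) (48.9779, 0) (40.7532, 13.2989)]  |A|=1508.0388
5. ⊥bis P1·P4 via (24.795,31.17): [(25.4077, 30.1406) (0, 58.0255) (0, 0) (43.3466, 0)]  |A|=1390.3925
6. ⊥bis P1·P5 via (8.205,16.76): [(19.4004, 36.7336) (0, 58.0255) (0, 2.1215)]  |A|=542.2793
7. ⊥bis P1·P6 via (11.745,15.265): [(19.4004, 36.7336) (0, 58.0255) (0, 2.1215)]  |A|=542.2793
8. canonical 3-gon: [(19.4004, 36.7336) (0, 58.0255) (0, 2.1215)]
9. shoelace: 542.2793

Area of P1's cell: 542.2793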